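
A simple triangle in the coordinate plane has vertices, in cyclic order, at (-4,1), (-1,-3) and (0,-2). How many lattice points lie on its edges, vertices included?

3

Summing gcd(|Δx|,|Δy|) over the edges gives the boundary count: gcd(3,4) + gcd(1,1) + gcd(4,3) = 1+1+1 = 3.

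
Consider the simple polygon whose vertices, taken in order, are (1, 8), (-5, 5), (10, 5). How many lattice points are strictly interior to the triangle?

13

By the shoelace formula, twice the signed area is |[1·5 − (-5)·8] + [(-5)·5 − 10·5] + [10·8 − 1·5]| = 45, so the area is 45/2.
Summing gcd(|Δx|,|Δy|) over the edges gives the boundary count: gcd(6,3) + gcd(15,0) + gcd(9,3) = 3+15+3 = 21.
By Pick's theorem A = I + B/2 − 1, so I = 45/2 − 21/2 + 1 = 13.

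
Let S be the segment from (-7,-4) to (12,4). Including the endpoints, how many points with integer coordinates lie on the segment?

2

The number of lattice points on a segment between lattice points is gcd(|Δx|,|Δy|) + 1 = gcd(19,8) + 1 = 1 + 1 = 2.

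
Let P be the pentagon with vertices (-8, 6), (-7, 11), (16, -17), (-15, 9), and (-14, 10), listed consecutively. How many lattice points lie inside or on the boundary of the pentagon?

125

The shoelace formula gives twice the area as |[(-8)·11 − (-7)·6] + [(-7)·(-17) − 16·11] + [16·9 − (-15)·(-17)] + [(-15)·10 − (-14)·9] + [(-14)·6 − (-8)·10]| = 242, so the area is 121.
Along each edge there are gcd(|Δx|,|Δy|)+1 lattice points, so counting each shared vertex once the boundary has gcd(1,5) + gcd(23,28) + gcd(31,26) + gcd(1,1) + gcd(6,4) = 1+1+1+1+2 = 6.
Pick's theorem gives I = A − B/2 + 1 = 121 − 6/2 + 1 = 119, so the closed region contains I + B = 119 + 6 = 125 lattice points.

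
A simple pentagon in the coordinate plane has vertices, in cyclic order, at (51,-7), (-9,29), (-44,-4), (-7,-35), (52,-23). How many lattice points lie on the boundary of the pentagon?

16

Along each edge there are gcd(|Δx|,|Δy|)+1 lattice points, so counting each shared vertex once the boundary has gcd(60,36) + gcd(35,33) + gcd(37,31) + gcd(59,12) + gcd(1,16) = 12+1+1+1+1 = 16.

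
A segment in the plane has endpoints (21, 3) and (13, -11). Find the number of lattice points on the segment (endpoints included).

The number of lattice points on a segment between lattice points is gcd(|Δx|,|Δy|) + 1 = gcd(8,14) + 1 = 2 + 1 = 3.

3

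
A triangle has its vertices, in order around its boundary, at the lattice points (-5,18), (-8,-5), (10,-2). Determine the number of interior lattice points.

199

Using the shoelace formula, 2A = |[(-5)·(-5) − (-8)·18] + [(-8)·(-2) − 10·(-5)] + [10·18 − (-5)·(-2)]| = 405, so the area is 202.5.
Along each edge there are gcd(|Δx|,|Δy|)+1 lattice points, so counting each shared vertex once the boundary has gcd(3,23) + gcd(18,3) + gcd(15,20) = 1+3+5 = 9.
By Pick's theorem A = I + B/2 − 1, so I = 202.5 − 9/2 + 1 = 199.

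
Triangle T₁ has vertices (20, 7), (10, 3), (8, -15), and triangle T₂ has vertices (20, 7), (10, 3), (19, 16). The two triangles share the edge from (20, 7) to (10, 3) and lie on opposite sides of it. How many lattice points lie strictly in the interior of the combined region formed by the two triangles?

The union is the simple quadrilateral with vertices (20, 7), (8, -15), (10, 3), (19, 16) in order.
By the shoelace formula, twice the signed area is |[20·(-15) − 8·7] + [8·3 − 10·(-15)] + [10·16 − 19·3] + [19·7 − 20·16]| = 266, so the area is 133.
The number of boundary lattice points is Σ gcd(|Δx|,|Δy|) = gcd(12,22) + gcd(2,18) + gcd(9,13) + gcd(1,9) = 2+2+1+1 = 6.
By Pick's theorem I = A − B/2 + 1 = 133 − 6/2 + 1 = 131.

131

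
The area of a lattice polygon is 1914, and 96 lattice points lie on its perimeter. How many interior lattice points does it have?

1867

From Pick's theorem, I = A − B/2 + 1 = 1914 − 96/2 + 1 = 1867.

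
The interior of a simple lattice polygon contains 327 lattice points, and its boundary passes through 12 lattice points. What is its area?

Pick's theorem states A = I + B/2 − 1, so A = 327 + 12/2 − 1 = 332.

332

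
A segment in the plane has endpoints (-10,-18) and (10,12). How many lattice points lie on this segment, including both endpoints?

The number of lattice points on a segment between lattice points is gcd(|Δx|,|Δy|) + 1 = gcd(20,30) + 1 = 10 + 1 = 11.

11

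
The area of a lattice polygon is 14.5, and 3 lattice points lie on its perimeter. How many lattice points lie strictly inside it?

14

Pick's theorem A = I + B/2 − 1 rearranges to I = A − B/2 + 1 = 14.5 − 3/2 + 1 = 14.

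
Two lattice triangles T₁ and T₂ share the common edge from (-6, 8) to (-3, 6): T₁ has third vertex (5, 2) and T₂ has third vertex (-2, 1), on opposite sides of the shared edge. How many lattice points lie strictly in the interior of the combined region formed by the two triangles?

6

The union is the simple quadrilateral with vertices (-6, 8), (5, 2), (-3, 6), (-2, 1) in order.
Using the shoelace formula, 2A = |((-6)·2 − 5·8) + (5·6 − (-3)·2) + ((-3)·1 − (-2)·6) + ((-2)·8 − (-6)·1)| = 17, so the area is 17/2.
Along each edge there are gcd(|Δx|,|Δy|)+1 lattice points, so counting each shared vertex once the boundary has gcd(11,6) + gcd(8,4) + gcd(1,5) + gcd(4,7) = 1+4+1+1 = 7.
By Pick's theorem I = A − B/2 + 1 = 17/2 − 7/2 + 1 = 6.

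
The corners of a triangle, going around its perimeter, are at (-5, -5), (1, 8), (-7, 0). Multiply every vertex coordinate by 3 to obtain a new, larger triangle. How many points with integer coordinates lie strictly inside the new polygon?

238

The shoelace formula gives twice the area as |((-5)·8 − 1·(-5)) + (1·0 − (-7)·8) + ((-7)·(-5) − (-5)·0)| = 56, so the area is 28.
Along each edge there are gcd(|Δx|,|Δy|)+1 lattice points, so counting each shared vertex once the boundary has gcd(6,13) + gcd(8,8) + gcd(2,5) = 1+8+1 = 10.
Scaling by 3 multiplies the area by 3² = 9 (so the new area is 252) and multiplies the boundary lattice-point count by 3, giving 30.
By Pick's theorem, the interior count of the dilated polygon is 252 − 30/2 + 1 = 238.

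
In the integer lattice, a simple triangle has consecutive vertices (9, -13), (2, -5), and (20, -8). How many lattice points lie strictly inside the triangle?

60

The shoelace formula gives twice the area as |[9·(-5) − 2·(-13)] + [2·(-8) − 20·(-5)] + [20·(-13) − 9·(-8)]| = 123, so the area is 61.5.
Summing gcd(|Δx|,|Δy|) over the edges gives the boundary count: gcd(7,8) + gcd(18,3) + gcd(11,5) = 1+3+1 = 5.
By Pick's theorem A = I + B/2 − 1, so I = 61.5 − 5/2 + 1 = 60.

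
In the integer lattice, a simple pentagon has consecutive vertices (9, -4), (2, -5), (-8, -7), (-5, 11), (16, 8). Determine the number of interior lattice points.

Using the shoelace formula, 2A = |(9·(-5) − 2·(-4)) + (2·(-7) − (-8)·(-5)) + ((-8)·11 − (-5)·(-7)) + ((-5)·8 − 16·11) + (16·(-4) − 9·8)| = 566, so the area is 283.
Along each edge there are gcd(|Δx|,|Δy|)+1 lattice points, so counting each shared vertex once the boundary has gcd(7,1) + gcd(10,2) + gcd(3,18) + gcd(21,3) + gcd(7,12) = 1+2+3+3+1 = 10.
By Pick's theorem A = I + B/2 − 1, so I = 283 − 10/2 + 1 = 279.

279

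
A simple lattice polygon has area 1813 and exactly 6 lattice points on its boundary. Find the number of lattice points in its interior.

1811

From Pick's theorem, I = A − B/2 + 1 = 1813 − 6/2 + 1 = 1811.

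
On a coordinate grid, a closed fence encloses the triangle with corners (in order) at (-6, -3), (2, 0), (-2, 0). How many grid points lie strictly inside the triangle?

4

The shoelace formula gives twice the area as |((-6)·0 − 2·(-3)) + (2·0 − (-2)·0) + ((-2)·(-3) − (-6)·0)| = 12, so the area is 6.
The number of boundary lattice points is Σ gcd(|Δx|,|Δy|) = gcd(8,3) + gcd(4,0) + gcd(4,3) = 1+4+1 = 6.
Pick's theorem gives I = A − B/2 + 1 = 6 − 6/2 + 1 = 4.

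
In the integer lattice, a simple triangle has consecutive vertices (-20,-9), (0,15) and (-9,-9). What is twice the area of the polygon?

264

By the shoelace formula, twice the signed area is |[(-20)·15 − 0·(-9)] + [0·(-9) − (-9)·15] + [(-9)·(-9) − (-20)·(-9)]| = 264, so the area is 132.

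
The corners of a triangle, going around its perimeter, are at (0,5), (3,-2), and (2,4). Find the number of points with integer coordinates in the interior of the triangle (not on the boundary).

Using the shoelace formula, 2A = |(0·(-2) − 3·5) + (3·4 − 2·(-2)) + (2·5 − 0·4)| = 11, so the area is 11/2.
Along each edge there are gcd(|Δx|,|Δy|)+1 lattice points, so counting each shared vertex once the boundary has gcd(3,7) + gcd(1,6) + gcd(2,1) = 1+1+1 = 3.
Pick's theorem gives I = A − B/2 + 1 = 11/2 − 3/2 + 1 = 5.

5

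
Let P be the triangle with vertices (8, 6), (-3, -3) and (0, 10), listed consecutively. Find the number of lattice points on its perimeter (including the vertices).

Summing gcd(|Δx|,|Δy|) over the edges gives the boundary count: gcd(11,9) + gcd(3,13) + gcd(8,4) = 1+1+4 = 6.

6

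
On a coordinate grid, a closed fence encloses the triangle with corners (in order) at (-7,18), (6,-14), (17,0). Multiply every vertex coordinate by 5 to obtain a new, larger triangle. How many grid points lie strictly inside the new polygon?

Using the shoelace formula, 2A = |((-7)·(-14) − 6·18) + (6·0 − 17·(-14)) + (17·18 − (-7)·0)| = 534, so the area is 267.
Along each edge there are gcd(|Δx|,|Δy|)+1 lattice points, so counting each shared vertex once the boundary has gcd(13,32) + gcd(11,14) + gcd(24,18) = 1+1+6 = 8.
Scaling by 5 multiplies the area by 5² = 25 (so the new area is 6675) and multiplies the boundary lattice-point count by 5, giving 40.
By Pick's theorem, the interior count of the dilated polygon is 6675 − 40/2 + 1 = 6656.

6656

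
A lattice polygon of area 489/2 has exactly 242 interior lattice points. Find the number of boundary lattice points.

7

Pick's theorem gives A = I + B/2 − 1, so B = 2(A − I + 1) = 2(489/2 − 242 + 1) = 7.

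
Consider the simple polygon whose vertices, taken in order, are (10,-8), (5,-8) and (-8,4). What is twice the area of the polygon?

Using the shoelace formula, 2A = |(10·(-8) − 5·(-8)) + (5·4 − (-8)·(-8)) + ((-8)·(-8) − 10·4)| = 60, so the area is 30.

60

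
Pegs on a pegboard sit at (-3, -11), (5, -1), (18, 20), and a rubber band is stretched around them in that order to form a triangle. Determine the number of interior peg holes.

18

Using the shoelace formula, 2A = |((-3)·(-1) − 5·(-11)) + (5·20 − 18·(-1)) + (18·(-11) − (-3)·20)| = 38, so the area is 19.
Along each edge there are gcd(|Δx|,|Δy|)+1 lattice points, so counting each shared vertex once the boundary has gcd(8,10) + gcd(13,21) + gcd(21,31) = 2+1+1 = 4.
Pick's theorem gives I = A − B/2 + 1 = 19 − 4/2 + 1 = 18.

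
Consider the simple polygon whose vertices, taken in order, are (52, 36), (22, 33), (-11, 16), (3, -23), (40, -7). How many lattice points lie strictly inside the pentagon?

2271

The shoelace formula gives twice the area as |[52·33 − 22·36] + [22·16 − (-11)·33] + [(-11)·(-23) − 3·16] + [3·(-7) − 40·(-23)] + [40·36 − 52·(-7)]| = 4547, so the area is 4547/2.
The number of boundary lattice points is Σ gcd(|Δx|,|Δy|) = gcd(30,3) + gcd(33,17) + gcd(14,39) + gcd(37,16) + gcd(12,43) = 3+1+1+1+1 = 7.
By Pick's theorem A = I + B/2 − 1, so I = 4547/2 − 7/2 + 1 = 2271.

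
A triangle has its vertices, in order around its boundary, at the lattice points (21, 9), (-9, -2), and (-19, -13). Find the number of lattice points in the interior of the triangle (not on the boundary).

109

By the shoelace formula, twice the signed area is |(21·(-2) − (-9)·9) + ((-9)·(-13) − (-19)·(-2)) + ((-19)·9 − 21·(-13))| = 220, so the area is 110.
Along each edge there are gcd(|Δx|,|Δy|)+1 lattice points, so counting each shared vertex once the boundary has gcd(30,11) + gcd(10,11) + gcd(40,22) = 1+1+2 = 4.
By Pick's theorem A = I + B/2 − 1, so I = 110 − 4/2 + 1 = 109.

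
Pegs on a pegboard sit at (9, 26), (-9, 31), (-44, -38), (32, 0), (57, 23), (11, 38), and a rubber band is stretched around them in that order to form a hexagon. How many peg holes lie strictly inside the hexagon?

2993

Using the shoelace formula, 2A = |(9·31 − (-9)·26) + ((-9)·(-38) − (-44)·31) + ((-44)·0 − 32·(-38)) + (32·23 − 57·0) + (57·38 − 11·23) + (11·26 − 9·38)| = 6028, so the area is 3014.
Along each edge there are gcd(|Δx|,|Δy|)+1 lattice points, so counting each shared vertex once the boundary has gcd(18,5) + gcd(35,69) + gcd(76,38) + gcd(25,23) + gcd(46,15) + gcd(2,12) = 1+1+38+1+1+2 = 44.
By Pick's theorem A = I + B/2 − 1, so I = 3014 − 44/2 + 1 = 2993.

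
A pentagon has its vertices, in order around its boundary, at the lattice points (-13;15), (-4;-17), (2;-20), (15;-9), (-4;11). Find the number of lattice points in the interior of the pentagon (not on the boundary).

The shoelace formula gives twice the area as |((-13)·(-17) − (-4)·15) + ((-4)·(-20) − 2·(-17)) + (2·(-9) − 15·(-20)) + (15·11 − (-4)·(-9)) + ((-4)·15 − (-13)·11)| = 889, so the area is 889/2.
Along each edge there are gcd(|Δx|,|Δy|)+1 lattice points, so counting each shared vertex once the boundary has gcd(9,32) + gcd(6,3) + gcd(13,11) + gcd(19,20) + gcd(9,4) = 1+3+1+1+1 = 7.
Pick's theorem gives I = A − B/2 + 1 = 889/2 − 7/2 + 1 = 442.

442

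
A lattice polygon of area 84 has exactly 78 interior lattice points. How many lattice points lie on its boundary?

14

Pick's theorem gives A = I + B/2 − 1, so B = 2(A − I + 1) = 2(84 − 78 + 1) = 14.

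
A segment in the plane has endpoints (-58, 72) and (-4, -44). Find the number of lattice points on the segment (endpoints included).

The number of lattice points on a segment between lattice points is gcd(|Δx|,|Δy|) + 1 = gcd(54,116) + 1 = 2 + 1 = 3.

3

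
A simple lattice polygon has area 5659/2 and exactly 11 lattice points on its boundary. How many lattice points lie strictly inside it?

From Pick's theorem, I = A − B/2 + 1 = 5659/2 − 11/2 + 1 = 2825.

2825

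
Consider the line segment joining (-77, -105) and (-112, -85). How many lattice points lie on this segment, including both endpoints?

The number of lattice points on a segment between lattice points is gcd(|Δx|,|Δy|) + 1 = gcd(35,20) + 1 = 5 + 1 = 6.

6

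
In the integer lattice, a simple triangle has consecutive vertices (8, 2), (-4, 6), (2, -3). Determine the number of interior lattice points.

By the shoelace formula, twice the signed area is |[8·6 − (-4)·2] + [(-4)·(-3) − 2·6] + [2·2 − 8·(-3)]| = 84, so the area is 42.
The number of boundary lattice points is Σ gcd(|Δx|,|Δy|) = gcd(12,4) + gcd(6,9) + gcd(6,5) = 4+3+1 = 8.
Pick's theorem gives I = A − B/2 + 1 = 42 − 8/2 + 1 = 39.

39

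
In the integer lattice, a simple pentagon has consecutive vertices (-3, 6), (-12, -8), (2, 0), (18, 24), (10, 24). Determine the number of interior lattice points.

233

The shoelace formula gives twice the area as |((-3)·(-8) − (-12)·6) + ((-12)·0 − 2·(-8)) + (2·24 − 18·0) + (18·24 − 10·24) + (10·6 − (-3)·24)| = 484, so the area is 242.
The number of boundary lattice points is Σ gcd(|Δx|,|Δy|) = gcd(9,14) + gcd(14,8) + gcd(16,24) + gcd(8,0) + gcd(13,18) = 1+2+8+8+1 = 20.
Pick's theorem gives I = A − B/2 + 1 = 242 − 20/2 + 1 = 233.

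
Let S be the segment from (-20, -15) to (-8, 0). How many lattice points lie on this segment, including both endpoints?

The number of lattice points on a segment between lattice points is gcd(|Δx|,|Δy|) + 1 = gcd(12,15) + 1 = 3 + 1 = 4.

4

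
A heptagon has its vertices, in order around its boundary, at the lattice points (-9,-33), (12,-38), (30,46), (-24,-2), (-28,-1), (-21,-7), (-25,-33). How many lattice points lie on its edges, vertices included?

The number of boundary lattice points is Σ gcd(|Δx|,|Δy|) = gcd(21,5) + gcd(18,84) + gcd(54,48) + gcd(4,1) + gcd(7,6) + gcd(4,26) + gcd(16,0) = 1+6+6+1+1+2+16 = 33.

33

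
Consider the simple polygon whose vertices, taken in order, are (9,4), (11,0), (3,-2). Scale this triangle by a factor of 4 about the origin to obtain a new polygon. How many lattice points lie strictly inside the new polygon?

269

Using the shoelace formula, 2A = |[9·0 − 11·4] + [11·(-2) − 3·0] + [3·4 − 9·(-2)]| = 36, so the area is 18.
Along each edge there are gcd(|Δx|,|Δy|)+1 lattice points, so counting each shared vertex once the boundary has gcd(2,4) + gcd(8,2) + gcd(6,6) = 2+2+6 = 10.
Scaling by 4 multiplies the area by 4² = 16 (so the new area is 288) and multiplies the boundary lattice-point count by 4, giving 40.
By Pick's theorem, the interior count of the dilated polygon is 288 − 40/2 + 1 = 269.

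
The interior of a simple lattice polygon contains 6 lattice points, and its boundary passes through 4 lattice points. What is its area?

By Pick's theorem, A = I + B/2 − 1 = 6 + 4/2 − 1 = 7.

7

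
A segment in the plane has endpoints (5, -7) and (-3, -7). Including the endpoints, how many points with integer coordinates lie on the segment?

9

The number of lattice points on a segment between lattice points is gcd(|Δx|,|Δy|) + 1 = gcd(8,0) + 1 = 8 + 1 = 9.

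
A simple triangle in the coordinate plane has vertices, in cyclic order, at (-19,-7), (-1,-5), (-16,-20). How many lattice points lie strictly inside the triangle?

112

By the shoelace formula, twice the signed area is |[(-19)·(-5) − (-1)·(-7)] + [(-1)·(-20) − (-16)·(-5)] + [(-16)·(-7) − (-19)·(-20)]| = 240, so the area is 120.
The number of boundary lattice points is Σ gcd(|Δx|,|Δy|) = gcd(18,2) + gcd(15,15) + gcd(3,13) = 2+15+1 = 18.
By Pick's theorem A = I + B/2 − 1, so I = 120 − 18/2 + 1 = 112.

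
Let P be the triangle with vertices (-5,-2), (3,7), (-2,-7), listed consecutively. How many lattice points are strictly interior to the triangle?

By the shoelace formula, twice the signed area is |((-5)·7 − 3·(-2)) + (3·(-7) − (-2)·7) + ((-2)·(-2) − (-5)·(-7))| = 67, so the area is 67/2.
Summing gcd(|Δx|,|Δy|) over the edges gives the boundary count: gcd(8,9) + gcd(5,14) + gcd(3,5) = 1+1+1 = 3.
Pick's theorem gives I = A − B/2 + 1 = 67/2 − 3/2 + 1 = 33.

33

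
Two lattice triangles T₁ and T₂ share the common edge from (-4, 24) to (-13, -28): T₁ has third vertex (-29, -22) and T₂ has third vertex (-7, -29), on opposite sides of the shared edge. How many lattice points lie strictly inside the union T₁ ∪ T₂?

602

The union is the simple quadrilateral with vertices (-4, 24), (-29, -22), (-13, -28), (-7, -29) in order.
By the shoelace formula, twice the signed area is |[(-4)·(-22) − (-29)·24] + [(-29)·(-28) − (-13)·(-22)] + [(-13)·(-29) − (-7)·(-28)] + [(-7)·24 − (-4)·(-29)]| = 1207, so the area is 603.5.
The number of boundary lattice points is Σ gcd(|Δx|,|Δy|) = gcd(25,46) + gcd(16,6) + gcd(6,1) + gcd(3,53) = 1+2+1+1 = 5.
By Pick's theorem I = A − B/2 + 1 = 603.5 − 5/2 + 1 = 602.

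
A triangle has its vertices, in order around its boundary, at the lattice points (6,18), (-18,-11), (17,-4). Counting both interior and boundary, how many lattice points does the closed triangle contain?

The shoelace formula gives twice the area as |(6·(-11) − (-18)·18) + ((-18)·(-4) − 17·(-11)) + (17·18 − 6·(-4))| = 847, so the area is 423.5.
Along each edge there are gcd(|Δx|,|Δy|)+1 lattice points, so counting each shared vertex once the boundary has gcd(24,29) + gcd(35,7) + gcd(11,22) = 1+7+11 = 19.
Pick's theorem gives I = A − B/2 + 1 = 423.5 − 19/2 + 1 = 415, so the closed region contains I + B = 415 + 19 = 434 lattice points.

434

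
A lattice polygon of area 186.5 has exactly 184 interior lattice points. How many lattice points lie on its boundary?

Pick's theorem gives A = I + B/2 − 1, so B = 2(A − I + 1) = 2(186.5 − 184 + 1) = 7.

7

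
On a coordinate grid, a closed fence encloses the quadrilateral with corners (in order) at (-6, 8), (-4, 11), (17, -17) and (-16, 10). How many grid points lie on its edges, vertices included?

Summing gcd(|Δx|,|Δy|) over the edges gives the boundary count: gcd(2,3) + gcd(21,28) + gcd(33,27) + gcd(10,2) = 1+7+3+2 = 13.

13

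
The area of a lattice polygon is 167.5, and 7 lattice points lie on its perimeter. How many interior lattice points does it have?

From Pick's theorem, I = A − B/2 + 1 = 167.5 − 7/2 + 1 = 165.

165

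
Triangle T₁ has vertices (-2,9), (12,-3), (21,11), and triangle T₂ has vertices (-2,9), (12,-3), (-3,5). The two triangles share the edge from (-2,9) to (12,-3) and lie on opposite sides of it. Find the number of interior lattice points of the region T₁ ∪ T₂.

The union is the simple quadrilateral with vertices (-2,9), (21,11), (12,-3), (-3,5) in order.
The shoelace formula gives twice the area as |[(-2)·11 − 21·9] + [21·(-3) − 12·11] + [12·5 − (-3)·(-3)] + [(-3)·9 − (-2)·5]| = 372, so the area is 186.
Along each edge there are gcd(|Δx|,|Δy|)+1 lattice points, so counting each shared vertex once the boundary has gcd(23,2) + gcd(9,14) + gcd(15,8) + gcd(1,4) = 1+1+1+1 = 4.
By Pick's theorem I = A − B/2 + 1 = 186 − 4/2 + 1 = 185.

185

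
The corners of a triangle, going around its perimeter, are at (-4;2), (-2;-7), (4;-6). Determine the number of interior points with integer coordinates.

24

The shoelace formula gives twice the area as |((-4)·(-7) − (-2)·2) + ((-2)·(-6) − 4·(-7)) + (4·2 − (-4)·(-6))| = 56, so the area is 28.
Summing gcd(|Δx|,|Δy|) over the edges gives the boundary count: gcd(2,9) + gcd(6,1) + gcd(8,8) = 1+1+8 = 10.
Pick's theorem gives I = A − B/2 + 1 = 28 − 10/2 + 1 = 24.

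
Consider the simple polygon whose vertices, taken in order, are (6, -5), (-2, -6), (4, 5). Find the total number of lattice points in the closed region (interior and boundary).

44

Using the shoelace formula, 2A = |[6·(-6) − (-2)·(-5)] + [(-2)·5 − 4·(-6)] + [4·(-5) − 6·5]| = 82, so the area is 41.
The number of boundary lattice points is Σ gcd(|Δx|,|Δy|) = gcd(8,1) + gcd(6,11) + gcd(2,10) = 1+1+2 = 4.
Pick's theorem gives I = A − B/2 + 1 = 41 − 4/2 + 1 = 40, so the closed region contains I + B = 40 + 4 = 44 lattice points.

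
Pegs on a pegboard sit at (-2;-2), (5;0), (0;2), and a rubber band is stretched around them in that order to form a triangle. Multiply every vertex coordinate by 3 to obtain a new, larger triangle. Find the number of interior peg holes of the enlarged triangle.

The shoelace formula gives twice the area as |((-2)·0 − 5·(-2)) + (5·2 − 0·0) + (0·(-2) − (-2)·2)| = 24, so the area is 12.
Summing gcd(|Δx|,|Δy|) over the edges gives the boundary count: gcd(7,2) + gcd(5,2) + gcd(2,4) = 1+1+2 = 4.
Scaling by 3 multiplies the area by 3² = 9 (so the new area is 108) and multiplies the boundary lattice-point count by 3, giving 12.
By Pick's theorem, the interior count of the dilated polygon is 108 − 12/2 + 1 = 103.

103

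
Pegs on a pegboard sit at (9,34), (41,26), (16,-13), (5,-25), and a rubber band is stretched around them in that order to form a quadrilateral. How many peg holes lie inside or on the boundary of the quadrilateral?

By the shoelace formula, twice the signed area is |[9·26 − 41·34] + [41·(-13) − 16·26] + [16·(-25) − 5·(-13)] + [5·34 − 9·(-25)]| = 2049, so the area is 2049/2.
Summing gcd(|Δx|,|Δy|) over the edges gives the boundary count: gcd(32,8) + gcd(25,39) + gcd(11,12) + gcd(4,59) = 8+1+1+1 = 11.
Pick's theorem gives I = A − B/2 + 1 = 2049/2 − 11/2 + 1 = 1020, so the closed region contains I + B = 1020 + 11 = 1031 lattice points.

1031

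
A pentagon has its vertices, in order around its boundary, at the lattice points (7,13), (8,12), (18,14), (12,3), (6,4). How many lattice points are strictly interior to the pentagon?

Using the shoelace formula, 2A = |(7·12 − 8·13) + (8·14 − 18·12) + (18·3 − 12·14) + (12·4 − 6·3) + (6·13 − 7·4)| = 158, so the area is 79.
The number of boundary lattice points is Σ gcd(|Δx|,|Δy|) = gcd(1,1) + gcd(10,2) + gcd(6,11) + gcd(6,1) + gcd(1,9) = 1+2+1+1+1 = 6.
Pick's theorem gives I = A − B/2 + 1 = 79 − 6/2 + 1 = 77.

77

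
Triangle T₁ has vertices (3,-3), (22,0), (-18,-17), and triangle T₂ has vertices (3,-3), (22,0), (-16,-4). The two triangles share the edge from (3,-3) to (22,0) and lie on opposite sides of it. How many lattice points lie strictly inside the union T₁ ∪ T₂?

116

The union is the simple quadrilateral with vertices (3,-3), (-18,-17), (22,0), (-16,-4) in order.
The shoelace formula gives twice the area as |[3·(-17) − (-18)·(-3)] + [(-18)·0 − 22·(-17)] + [22·(-4) − (-16)·0] + [(-16)·(-3) − 3·(-4)]| = 241, so the area is 241/2.
The number of boundary lattice points is Σ gcd(|Δx|,|Δy|) = gcd(21,14) + gcd(40,17) + gcd(38,4) + gcd(19,1) = 7+1+2+1 = 11.
By Pick's theorem I = A − B/2 + 1 = 241/2 − 11/2 + 1 = 116.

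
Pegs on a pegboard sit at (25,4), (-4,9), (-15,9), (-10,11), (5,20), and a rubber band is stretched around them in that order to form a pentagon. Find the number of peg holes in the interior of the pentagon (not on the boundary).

226

The shoelace formula gives twice the area as |(25·9 − (-4)·4) + ((-4)·9 − (-15)·9) + ((-15)·11 − (-10)·9) + ((-10)·20 − 5·11) + (5·4 − 25·20)| = 470, so the area is 235.
Along each edge there are gcd(|Δx|,|Δy|)+1 lattice points, so counting each shared vertex once the boundary has gcd(29,5) + gcd(11,0) + gcd(5,2) + gcd(15,9) + gcd(20,16) = 1+11+1+3+4 = 20.
Pick's theorem gives I = A − B/2 + 1 = 235 − 20/2 + 1 = 226.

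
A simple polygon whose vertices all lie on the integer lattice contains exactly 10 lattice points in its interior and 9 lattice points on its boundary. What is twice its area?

Pick's theorem states A = I + B/2 − 1, so A = 10 + 9/2 − 1 = 27/2.
Hence 2A = 27.

27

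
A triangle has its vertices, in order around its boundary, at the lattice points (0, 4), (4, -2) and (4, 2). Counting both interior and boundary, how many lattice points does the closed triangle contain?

13

By the shoelace formula, twice the signed area is |[0·(-2) − 4·4] + [4·2 − 4·(-2)] + [4·4 − 0·2]| = 16, so the area is 8.
Summing gcd(|Δx|,|Δy|) over the edges gives the boundary count: gcd(4,6) + gcd(0,4) + gcd(4,2) = 2+4+2 = 8.
Pick's theorem gives I = A − B/2 + 1 = 8 − 8/2 + 1 = 5, so the closed region contains I + B = 5 + 8 = 13 lattice points.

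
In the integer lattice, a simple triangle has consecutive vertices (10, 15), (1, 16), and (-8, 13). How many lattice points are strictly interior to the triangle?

Using the shoelace formula, 2A = |[10·16 − 1·15] + [1·13 − (-8)·16] + [(-8)·15 − 10·13]| = 36, so the area is 18.
Along each edge there are gcd(|Δx|,|Δy|)+1 lattice points, so counting each shared vertex once the boundary has gcd(9,1) + gcd(9,3) + gcd(18,2) = 1+3+2 = 6.
Pick's theorem gives I = A − B/2 + 1 = 18 − 6/2 + 1 = 16.

16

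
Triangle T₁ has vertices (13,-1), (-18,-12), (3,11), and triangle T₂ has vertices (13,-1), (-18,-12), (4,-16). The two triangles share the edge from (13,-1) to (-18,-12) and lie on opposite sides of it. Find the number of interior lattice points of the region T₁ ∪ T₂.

The union is the simple quadrilateral with vertices (13,-1), (3,11), (-18,-12), (4,-16) in order.
Using the shoelace formula, 2A = |(13·11 − 3·(-1)) + (3·(-12) − (-18)·11) + ((-18)·(-16) − 4·(-12)) + (4·(-1) − 13·(-16))| = 848, so the area is 424.
Summing gcd(|Δx|,|Δy|) over the edges gives the boundary count: gcd(10,12) + gcd(21,23) + gcd(22,4) + gcd(9,15) = 2+1+2+3 = 8.
By Pick's theorem I = A − B/2 + 1 = 424 − 8/2 + 1 = 421.

421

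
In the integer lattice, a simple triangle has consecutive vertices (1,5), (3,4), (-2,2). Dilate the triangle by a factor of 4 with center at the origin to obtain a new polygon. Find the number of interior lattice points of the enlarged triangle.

63

The shoelace formula gives twice the area as |[1·4 − 3·5] + [3·2 − (-2)·4] + [(-2)·5 − 1·2]| = 9, so the area is 9/2.
Along each edge there are gcd(|Δx|,|Δy|)+1 lattice points, so counting each shared vertex once the boundary has gcd(2,1) + gcd(5,2) + gcd(3,3) = 1+1+3 = 5.
Scaling by 4 multiplies the area by 4² = 16 (so the new area is 72) and multiplies the boundary lattice-point count by 4, giving 20.
By Pick's theorem, the interior count of the dilated polygon is 72 − 20/2 + 1 = 63.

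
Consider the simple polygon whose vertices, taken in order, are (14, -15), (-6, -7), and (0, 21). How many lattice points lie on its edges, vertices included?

8

The number of boundary lattice points is Σ gcd(|Δx|,|Δy|) = gcd(20,8) + gcd(6,28) + gcd(14,36) = 4+2+2 = 8.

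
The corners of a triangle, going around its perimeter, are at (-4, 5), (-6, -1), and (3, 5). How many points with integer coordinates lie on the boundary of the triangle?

12

The number of boundary lattice points is Σ gcd(|Δx|,|Δy|) = gcd(2,6) + gcd(9,6) + gcd(7,0) = 2+3+7 = 12.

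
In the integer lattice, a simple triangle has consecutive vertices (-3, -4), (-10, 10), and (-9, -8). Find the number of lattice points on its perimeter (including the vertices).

10

Summing gcd(|Δx|,|Δy|) over the edges gives the boundary count: gcd(7,14) + gcd(1,18) + gcd(6,4) = 7+1+2 = 10.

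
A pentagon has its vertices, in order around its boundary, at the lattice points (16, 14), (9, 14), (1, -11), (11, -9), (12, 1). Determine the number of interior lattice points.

The shoelace formula gives twice the area as |[16·14 − 9·14] + [9·(-11) − 1·14] + [1·(-9) − 11·(-11)] + [11·1 − 12·(-9)] + [12·14 − 16·1]| = 368, so the area is 184.
Summing gcd(|Δx|,|Δy|) over the edges gives the boundary count: gcd(7,0) + gcd(8,25) + gcd(10,2) + gcd(1,10) + gcd(4,13) = 7+1+2+1+1 = 12.
By Pick's theorem A = I + B/2 − 1, so I = 184 − 12/2 + 1 = 179.

179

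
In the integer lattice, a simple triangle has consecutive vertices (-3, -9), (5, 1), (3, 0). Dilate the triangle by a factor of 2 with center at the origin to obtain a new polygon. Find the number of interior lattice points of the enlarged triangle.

19

By the shoelace formula, twice the signed area is |[(-3)·1 − 5·(-9)] + [5·0 − 3·1] + [3·(-9) − (-3)·0]| = 12, so the area is 6.
The number of boundary lattice points is Σ gcd(|Δx|,|Δy|) = gcd(8,10) + gcd(2,1) + gcd(6,9) = 2+1+3 = 6.
Scaling by 2 multiplies the area by 2² = 4 (so the new area is 24) and multiplies the boundary lattice-point count by 2, giving 12.
By Pick's theorem, the interior count of the dilated polygon is 24 − 12/2 + 1 = 19.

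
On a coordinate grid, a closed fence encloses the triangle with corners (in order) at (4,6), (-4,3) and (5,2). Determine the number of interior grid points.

17

The shoelace formula gives twice the area as |[4·3 − (-4)·6] + [(-4)·2 − 5·3] + [5·6 − 4·2]| = 35, so the area is 35/2.
Summing gcd(|Δx|,|Δy|) over the edges gives the boundary count: gcd(8,3) + gcd(9,1) + gcd(1,4) = 1+1+1 = 3.
Pick's theorem gives I = A − B/2 + 1 = 35/2 − 3/2 + 1 = 17.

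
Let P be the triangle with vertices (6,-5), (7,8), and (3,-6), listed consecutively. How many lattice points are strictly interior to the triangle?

18

Using the shoelace formula, 2A = |(6·8 − 7·(-5)) + (7·(-6) − 3·8) + (3·(-5) − 6·(-6))| = 38, so the area is 19.
Along each edge there are gcd(|Δx|,|Δy|)+1 lattice points, so counting each shared vertex once the boundary has gcd(1,13) + gcd(4,14) + gcd(3,1) = 1+2+1 = 4.
By Pick's theorem A = I + B/2 − 1, so I = 19 − 4/2 + 1 = 18.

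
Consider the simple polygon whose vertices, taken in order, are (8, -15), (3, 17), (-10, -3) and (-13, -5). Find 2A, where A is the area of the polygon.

The shoelace formula gives twice the area as |[8·17 − 3·(-15)] + [3·(-3) − (-10)·17] + [(-10)·(-5) − (-13)·(-3)] + [(-13)·(-15) − 8·(-5)]| = 588, so the area is 294.

588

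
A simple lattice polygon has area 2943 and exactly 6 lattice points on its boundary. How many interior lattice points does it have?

2941

From Pick's theorem, I = A − B/2 + 1 = 2943 − 6/2 + 1 = 2941.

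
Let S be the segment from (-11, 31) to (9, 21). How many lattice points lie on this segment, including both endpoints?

The number of lattice points on a segment between lattice points is gcd(|Δx|,|Δy|) + 1 = gcd(20,10) + 1 = 10 + 1 = 11.

11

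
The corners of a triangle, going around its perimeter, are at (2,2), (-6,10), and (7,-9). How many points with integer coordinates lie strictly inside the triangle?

The shoelace formula gives twice the area as |(2·10 − (-6)·2) + ((-6)·(-9) − 7·10) + (7·2 − 2·(-9))| = 48, so the area is 24.
Along each edge there are gcd(|Δx|,|Δy|)+1 lattice points, so counting each shared vertex once the boundary has gcd(8,8) + gcd(13,19) + gcd(5,11) = 8+1+1 = 10.
By Pick's theorem A = I + B/2 − 1, so I = 24 − 10/2 + 1 = 20.

20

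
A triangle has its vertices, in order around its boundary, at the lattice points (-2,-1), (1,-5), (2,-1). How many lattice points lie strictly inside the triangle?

By the shoelace formula, twice the signed area is |((-2)·(-5) − 1·(-1)) + (1·(-1) − 2·(-5)) + (2·(-1) − (-2)·(-1))| = 16, so the area is 8.
Along each edge there are gcd(|Δx|,|Δy|)+1 lattice points, so counting each shared vertex once the boundary has gcd(3,4) + gcd(1,4) + gcd(4,0) = 1+1+4 = 6.
By Pick's theorem A = I + B/2 − 1, so I = 8 − 6/2 + 1 = 6.

6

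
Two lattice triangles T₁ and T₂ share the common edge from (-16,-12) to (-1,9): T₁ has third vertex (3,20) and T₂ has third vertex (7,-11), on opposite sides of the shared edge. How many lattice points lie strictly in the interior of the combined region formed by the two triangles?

The union is the simple quadrilateral with vertices (-16,-12), (3,20), (-1,9), (7,-11) in order.
The shoelace formula gives twice the area as |[(-16)·20 − 3·(-12)] + [3·9 − (-1)·20] + [(-1)·(-11) − 7·9] + [7·(-12) − (-16)·(-11)]| = 549, so the area is 274.5.
Summing gcd(|Δx|,|Δy|) over the edges gives the boundary count: gcd(19,32) + gcd(4,11) + gcd(8,20) + gcd(23,1) = 1+1+4+1 = 7.
By Pick's theorem I = A − B/2 + 1 = 274.5 − 7/2 + 1 = 272.

272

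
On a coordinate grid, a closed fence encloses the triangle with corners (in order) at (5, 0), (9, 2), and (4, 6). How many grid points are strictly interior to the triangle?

12

Using the shoelace formula, 2A = |[5·2 − 9·0] + [9·6 − 4·2] + [4·0 − 5·6]| = 26, so the area is 13.
The number of boundary lattice points is Σ gcd(|Δx|,|Δy|) = gcd(4,2) + gcd(5,4) + gcd(1,6) = 2+1+1 = 4.
Pick's theorem gives I = A − B/2 + 1 = 13 − 4/2 + 1 = 12.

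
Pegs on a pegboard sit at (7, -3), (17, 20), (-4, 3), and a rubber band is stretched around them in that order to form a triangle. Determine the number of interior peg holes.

Using the shoelace formula, 2A = |(7·20 − 17·(-3)) + (17·3 − (-4)·20) + ((-4)·(-3) − 7·3)| = 313, so the area is 313/2.
Along each edge there are gcd(|Δx|,|Δy|)+1 lattice points, so counting each shared vertex once the boundary has gcd(10,23) + gcd(21,17) + gcd(11,6) = 1+1+1 = 3.
Pick's theorem gives I = A − B/2 + 1 = 313/2 − 3/2 + 1 = 156.

156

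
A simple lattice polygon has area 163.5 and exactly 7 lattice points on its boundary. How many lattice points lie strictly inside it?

From Pick's theorem, I = A − B/2 + 1 = 163.5 − 7/2 + 1 = 161.

161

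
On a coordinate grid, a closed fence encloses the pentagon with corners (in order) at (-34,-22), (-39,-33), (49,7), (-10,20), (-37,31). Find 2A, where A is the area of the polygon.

Using the shoelace formula, 2A = |[(-34)·(-33) − (-39)·(-22)] + [(-39)·7 − 49·(-33)] + [49·20 − (-10)·7] + [(-10)·31 − (-37)·20] + [(-37)·(-22) − (-34)·31]| = 4956, so the area is 2478.

4956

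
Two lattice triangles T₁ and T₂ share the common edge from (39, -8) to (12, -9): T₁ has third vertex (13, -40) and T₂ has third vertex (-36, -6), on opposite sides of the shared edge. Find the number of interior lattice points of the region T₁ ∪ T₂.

481

The union is the simple quadrilateral with vertices (39, -8), (13, -40), (12, -9), (-36, -6) in order.
By the shoelace formula, twice the signed area is |(39·(-40) − 13·(-8)) + (13·(-9) − 12·(-40)) + (12·(-6) − (-36)·(-9)) + ((-36)·(-8) − 39·(-6))| = 967, so the area is 967/2.
Along each edge there are gcd(|Δx|,|Δy|)+1 lattice points, so counting each shared vertex once the boundary has gcd(26,32) + gcd(1,31) + gcd(48,3) + gcd(75,2) = 2+1+3+1 = 7.
By Pick's theorem I = A − B/2 + 1 = 967/2 − 7/2 + 1 = 481.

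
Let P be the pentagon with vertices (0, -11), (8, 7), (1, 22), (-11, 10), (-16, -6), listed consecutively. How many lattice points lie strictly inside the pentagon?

448

The shoelace formula gives twice the area as |[0·7 − 8·(-11)] + [8·22 − 1·7] + [1·10 − (-11)·22] + [(-11)·(-6) − (-16)·10] + [(-16)·(-11) − 0·(-6)]| = 911, so the area is 455.5.
Along each edge there are gcd(|Δx|,|Δy|)+1 lattice points, so counting each shared vertex once the boundary has gcd(8,18) + gcd(7,15) + gcd(12,12) + gcd(5,16) + gcd(16,5) = 2+1+12+1+1 = 17.
By Pick's theorem A = I + B/2 − 1, so I = 455.5 − 17/2 + 1 = 448.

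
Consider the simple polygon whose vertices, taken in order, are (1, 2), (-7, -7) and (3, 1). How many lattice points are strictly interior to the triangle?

Using the shoelace formula, 2A = |[1·(-7) − (-7)·2] + [(-7)·1 − 3·(-7)] + [3·2 − 1·1]| = 26, so the area is 13.
Along each edge there are gcd(|Δx|,|Δy|)+1 lattice points, so counting each shared vertex once the boundary has gcd(8,9) + gcd(10,8) + gcd(2,1) = 1+2+1 = 4.
By Pick's theorem A = I + B/2 − 1, so I = 13 − 4/2 + 1 = 12.

12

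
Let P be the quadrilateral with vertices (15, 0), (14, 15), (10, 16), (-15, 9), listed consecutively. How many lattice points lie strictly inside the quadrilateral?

245

By the shoelace formula, twice the signed area is |(15·15 − 14·0) + (14·16 − 10·15) + (10·9 − (-15)·16) + ((-15)·0 − 15·9)| = 494, so the area is 247.
The number of boundary lattice points is Σ gcd(|Δx|,|Δy|) = gcd(1,15) + gcd(4,1) + gcd(25,7) + gcd(30,9) = 1+1+1+3 = 6.
Pick's theorem gives I = A − B/2 + 1 = 247 − 6/2 + 1 = 245.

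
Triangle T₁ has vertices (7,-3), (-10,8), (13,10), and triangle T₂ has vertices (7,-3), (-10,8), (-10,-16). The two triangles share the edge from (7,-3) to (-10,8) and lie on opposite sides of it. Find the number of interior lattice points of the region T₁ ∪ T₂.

335

The union is the simple quadrilateral with vertices (7,-3), (13,10), (-10,8), (-10,-16) in order.
By the shoelace formula, twice the signed area is |[7·10 − 13·(-3)] + [13·8 − (-10)·10] + [(-10)·(-16) − (-10)·8] + [(-10)·(-3) − 7·(-16)]| = 695, so the area is 347.5.
The number of boundary lattice points is Σ gcd(|Δx|,|Δy|) = gcd(6,13) + gcd(23,2) + gcd(0,24) + gcd(17,13) = 1+1+24+1 = 27.
By Pick's theorem I = A − B/2 + 1 = 347.5 − 27/2 + 1 = 335.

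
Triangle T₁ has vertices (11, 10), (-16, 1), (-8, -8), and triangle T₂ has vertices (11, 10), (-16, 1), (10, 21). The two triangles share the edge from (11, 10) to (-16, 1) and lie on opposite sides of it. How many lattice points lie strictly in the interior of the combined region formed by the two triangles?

The union is the simple quadrilateral with vertices (11, 10), (-8, -8), (-16, 1), (10, 21) in order.
By the shoelace formula, twice the signed area is |[11·(-8) − (-8)·10] + [(-8)·1 − (-16)·(-8)] + [(-16)·21 − 10·1] + [10·10 − 11·21]| = 621, so the area is 621/2.
The number of boundary lattice points is Σ gcd(|Δx|,|Δy|) = gcd(19,18) + gcd(8,9) + gcd(26,20) + gcd(1,11) = 1+1+2+1 = 5.
By Pick's theorem I = A − B/2 + 1 = 621/2 − 5/2 + 1 = 309.

309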